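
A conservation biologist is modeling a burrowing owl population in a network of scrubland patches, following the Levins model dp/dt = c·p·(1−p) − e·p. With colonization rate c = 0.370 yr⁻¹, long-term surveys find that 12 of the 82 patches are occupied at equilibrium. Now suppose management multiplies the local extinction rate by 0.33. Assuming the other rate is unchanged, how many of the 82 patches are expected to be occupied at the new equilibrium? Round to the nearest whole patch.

Observed p* = 12/82 = 0.14634.
Balance c(1−p*) = e gives e = 0.370×(1 − 0.14634) = 0.31585.
New p* = 1 − e/c = 1 − 0.10423/0.37000 = 0.71830.
Expected occupied = 82 × 0.71830 = 58.90 ≈ 59.

59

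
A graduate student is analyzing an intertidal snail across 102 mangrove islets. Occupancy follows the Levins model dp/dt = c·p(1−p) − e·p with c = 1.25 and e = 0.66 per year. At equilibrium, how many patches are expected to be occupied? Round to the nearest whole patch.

p* = 1 − e/c = 1 − 0.66/1.25 = 0.4720.
Expected occupied patches = N × p* = 102 × 0.4720 = 48.14 ≈ 48.

48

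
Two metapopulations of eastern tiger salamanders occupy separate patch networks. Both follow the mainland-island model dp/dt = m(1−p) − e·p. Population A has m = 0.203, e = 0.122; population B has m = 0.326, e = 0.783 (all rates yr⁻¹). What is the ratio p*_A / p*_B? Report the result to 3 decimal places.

A: p*_A = m/(m+e) = 0.203/0.3250 = 0.6246.
B: p*_B = 0.326/1.1090 = 0.2940.
p*_A / p*_B = 0.6246/0.2940 = 2.1248.

2.125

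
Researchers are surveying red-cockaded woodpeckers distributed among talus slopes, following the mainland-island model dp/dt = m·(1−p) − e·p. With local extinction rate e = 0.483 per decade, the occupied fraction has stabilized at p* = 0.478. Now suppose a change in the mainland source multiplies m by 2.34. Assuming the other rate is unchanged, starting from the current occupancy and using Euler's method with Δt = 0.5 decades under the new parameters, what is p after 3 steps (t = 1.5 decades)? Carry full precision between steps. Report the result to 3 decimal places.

0.679

Balance m(1−p*) = e·p* gives m = e·p*/(1−p*) = 0.483×0.47800/0.52200 = 0.44229.
Starting from p₀ = 0.47800; update p ← p + (dp/dt)·Δt with the new parameters.
step 1: Δp = +0.15469, p = 0.63269
step 2: Δp = +0.03728, p = 0.66997
step 3: Δp = +0.00899, p = 0.67895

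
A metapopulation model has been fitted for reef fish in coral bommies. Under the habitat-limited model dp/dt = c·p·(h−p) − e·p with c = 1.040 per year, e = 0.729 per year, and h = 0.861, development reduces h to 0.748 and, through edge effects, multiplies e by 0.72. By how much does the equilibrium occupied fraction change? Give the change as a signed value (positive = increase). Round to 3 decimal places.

0.083

Before: p* = h − e/c = 0.861 − 0.729/1.040 = 0.861 − 0.7010 = 0.1600.
After: c = 1.04, e = 0.52488, h = 0.748; p* = 0.748 − 0.52488/1.04 = 0.2433.
Δp* = 0.2433 − 0.1600 = +0.0833.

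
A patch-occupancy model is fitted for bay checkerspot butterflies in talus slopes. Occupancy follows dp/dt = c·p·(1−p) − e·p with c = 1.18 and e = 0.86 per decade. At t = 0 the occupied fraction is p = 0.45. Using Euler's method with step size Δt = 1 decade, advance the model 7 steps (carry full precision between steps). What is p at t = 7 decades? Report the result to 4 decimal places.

Update rule: p ← p + [c·p·(1−p) − e·p]·Δt with Δt = 1.
t = 1: p = 0.45000 + (-0.09495) = 0.35505
t = 2: p = 0.35505 + (-0.03514) = 0.31991
t = 3: p = 0.31991 + (-0.01839) = 0.30152
t = 4: p = 0.30152 + (-0.01079) = 0.29073
t = 5: p = 0.29073 + (-0.00670) = 0.28402
t = 6: p = 0.28402 + (-0.00430) = 0.27972
t = 7: p = 0.27972 + (-0.00282) = 0.27690

0.2769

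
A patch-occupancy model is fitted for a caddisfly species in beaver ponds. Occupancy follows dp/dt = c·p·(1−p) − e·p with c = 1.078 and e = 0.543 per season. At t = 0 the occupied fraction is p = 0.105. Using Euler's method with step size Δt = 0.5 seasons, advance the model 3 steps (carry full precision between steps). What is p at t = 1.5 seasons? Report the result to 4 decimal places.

0.1807

Update rule: p ← p + [c·p·(1−p) − e·p]·Δt with Δt = 0.5.
step 1: Δp = +0.02215, p = 0.12715
step 2: Δp = +0.02530, p = 0.15244
step 3: Δp = +0.02825, p = 0.18070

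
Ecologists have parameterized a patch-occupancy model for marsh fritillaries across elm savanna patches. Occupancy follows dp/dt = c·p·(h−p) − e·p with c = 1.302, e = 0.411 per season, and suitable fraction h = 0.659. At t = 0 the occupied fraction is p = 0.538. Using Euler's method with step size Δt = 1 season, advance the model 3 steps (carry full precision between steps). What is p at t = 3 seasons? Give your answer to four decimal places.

0.3577

Update rule: p ← p + [c·p·(h−p) − e·p]·Δt with Δt = 1.
  1  |  dp/dt·Δt = -0.136360  |  p_1 = 0.401640
  2  |  dp/dt·Δt = -0.030491  |  p_2 = 0.371148
  3  |  dp/dt·Δt = -0.013442  |  p_3 = 0.357706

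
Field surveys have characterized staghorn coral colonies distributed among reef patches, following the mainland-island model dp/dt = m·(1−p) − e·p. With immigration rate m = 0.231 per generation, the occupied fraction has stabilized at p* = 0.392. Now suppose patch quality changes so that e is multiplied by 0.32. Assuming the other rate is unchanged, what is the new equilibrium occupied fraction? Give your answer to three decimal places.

0.668

Balance m(1−p*) = e·p* gives e = m(1−p*)/p* = 0.231×0.60800/0.39200 = 0.35829.
New p* = m/(m+e) = 0.23100/(0.23100+0.11465) = 0.66831.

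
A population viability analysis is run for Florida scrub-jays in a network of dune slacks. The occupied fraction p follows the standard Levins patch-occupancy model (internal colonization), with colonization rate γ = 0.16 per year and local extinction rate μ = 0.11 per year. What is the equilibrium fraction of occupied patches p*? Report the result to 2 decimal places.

Setting dp/dt = 0 and dividing through by p* gives γ·(1−p*) = μ.
So p* = 1 − μ/γ = 1 − 0.11/0.16 = 1 − 0.6875 = 0.3125.

0.31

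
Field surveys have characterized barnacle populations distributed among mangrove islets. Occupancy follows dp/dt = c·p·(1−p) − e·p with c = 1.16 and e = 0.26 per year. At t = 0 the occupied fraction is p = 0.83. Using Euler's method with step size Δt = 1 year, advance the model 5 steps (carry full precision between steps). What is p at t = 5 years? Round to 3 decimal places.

0.776

Update rule: p ← p + [c·p·(1−p) − e·p]·Δt with Δt = 1.
t = 1: p = 0.83000 + (-0.05212) = 0.77788
t = 2: p = 0.77788 + (-0.00182) = 0.77606
t = 3: p = 0.77606 + (-0.00018) = 0.77588
t = 4: p = 0.77588 + (-0.00002) = 0.77586
t = 5: p = 0.77586 + (-0.00000) = 0.77586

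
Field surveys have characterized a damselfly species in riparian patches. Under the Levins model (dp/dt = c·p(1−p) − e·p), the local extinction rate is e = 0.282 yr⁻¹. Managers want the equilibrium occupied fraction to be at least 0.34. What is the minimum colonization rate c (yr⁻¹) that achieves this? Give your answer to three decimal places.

p* = 1 − e/c ≥ 0.34 requires e/c ≤ 0.6600, i.e. c ≥ e/0.6600.
c_min = 0.282/0.6600 = 0.4273.

0.427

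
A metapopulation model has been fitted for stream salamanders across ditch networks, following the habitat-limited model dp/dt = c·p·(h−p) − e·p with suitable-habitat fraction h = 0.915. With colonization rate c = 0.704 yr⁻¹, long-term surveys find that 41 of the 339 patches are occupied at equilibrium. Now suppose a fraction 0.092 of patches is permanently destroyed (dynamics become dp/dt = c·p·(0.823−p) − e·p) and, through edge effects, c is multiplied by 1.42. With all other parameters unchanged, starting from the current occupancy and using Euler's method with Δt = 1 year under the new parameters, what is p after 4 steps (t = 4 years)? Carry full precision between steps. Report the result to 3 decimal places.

Observed p* = 41/339 = 0.12094.
Balance c(h−p*) = e gives e = 0.704×(0.915 − 0.12094) = 0.55902.
Starting from p₀ = 0.12094; update p ← p + (dp/dt)·Δt with the new parameters.
  1  |  dp/dt·Δt = +0.017273  |  p_1 = 0.138217
  2  |  dp/dt·Δt = +0.017353  |  p_2 = 0.155570
  3  |  dp/dt·Δt = +0.016833  |  p_3 = 0.172402
  4  |  dp/dt·Δt = +0.015753  |  p_4 = 0.188156

0.188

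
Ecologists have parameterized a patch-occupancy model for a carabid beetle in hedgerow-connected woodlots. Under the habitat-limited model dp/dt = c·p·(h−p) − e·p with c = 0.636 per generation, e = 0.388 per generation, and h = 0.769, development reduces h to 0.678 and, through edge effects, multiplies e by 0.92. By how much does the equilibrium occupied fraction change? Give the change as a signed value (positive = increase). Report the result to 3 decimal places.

Before: p* = h − e/c = 0.769 − 0.388/0.636 = 0.769 − 0.6101 = 0.1589.
After: c = 0.636, e = 0.35696, h = 0.678; p* = 0.678 − 0.35696/0.636 = 0.1167.
Δp* = 0.1167 − 0.1589 = -0.0422.

-0.042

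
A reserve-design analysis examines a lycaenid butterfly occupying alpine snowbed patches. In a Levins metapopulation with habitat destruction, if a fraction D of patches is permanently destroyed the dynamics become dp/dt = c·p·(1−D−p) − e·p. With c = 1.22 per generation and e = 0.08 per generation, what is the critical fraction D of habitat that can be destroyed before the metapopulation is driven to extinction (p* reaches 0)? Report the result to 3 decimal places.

0.934

The nontrivial equilibrium is p* = (1−D) − e/c; extinction occurs when this hits zero.
So D_crit = 1 − e/c = 1 − 0.08/1.22 = 1 − 0.0656 = 0.9344.
Note this equals the original equilibrium occupancy — the Levins extinction-debt result.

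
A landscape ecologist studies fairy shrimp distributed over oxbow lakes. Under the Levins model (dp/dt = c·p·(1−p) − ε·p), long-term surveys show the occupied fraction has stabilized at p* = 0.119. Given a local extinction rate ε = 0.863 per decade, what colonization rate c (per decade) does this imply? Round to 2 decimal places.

At equilibrium c(1−p*) = ε, so c = ε/(1−p*).
c = 0.863/(1 − 0.119) = 0.863/0.8810 = 0.9796.

0.98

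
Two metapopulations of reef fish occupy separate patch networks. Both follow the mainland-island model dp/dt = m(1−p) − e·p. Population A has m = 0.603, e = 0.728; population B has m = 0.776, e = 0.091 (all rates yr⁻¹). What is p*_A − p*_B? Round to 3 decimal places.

A: p*_A = m/(m+e) = 0.603/1.3310 = 0.4530.
B: p*_B = 0.776/0.8670 = 0.8950.
p*_A − p*_B = 0.4530 − 0.8950 = -0.4420.

-0.442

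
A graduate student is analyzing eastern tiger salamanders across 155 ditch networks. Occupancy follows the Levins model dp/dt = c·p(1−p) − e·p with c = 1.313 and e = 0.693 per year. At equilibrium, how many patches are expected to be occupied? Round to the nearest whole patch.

73

p* = 1 − e/c = 1 − 0.693/1.313 = 0.4722.
Expected occupied patches = N × p* = 155 × 0.4722 = 73.19 ≈ 73.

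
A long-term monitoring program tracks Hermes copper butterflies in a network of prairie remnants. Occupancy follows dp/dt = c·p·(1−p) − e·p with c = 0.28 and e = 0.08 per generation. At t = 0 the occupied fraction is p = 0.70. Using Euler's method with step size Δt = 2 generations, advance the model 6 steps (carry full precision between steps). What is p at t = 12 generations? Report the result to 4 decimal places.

0.7136

Update rule: p ← p + [c·p·(1−p) − e·p]·Δt with Δt = 2.
t = 2: p = 0.70000 + (+0.00560) = 0.70560
t = 4: p = 0.70560 + (+0.00343) = 0.70903
t = 6: p = 0.70903 + (+0.00209) = 0.71112
t = 8: p = 0.71112 + (+0.00126) = 0.71238
t = 10: p = 0.71238 + (+0.00076) = 0.71314
t = 12: p = 0.71314 + (+0.00046) = 0.71360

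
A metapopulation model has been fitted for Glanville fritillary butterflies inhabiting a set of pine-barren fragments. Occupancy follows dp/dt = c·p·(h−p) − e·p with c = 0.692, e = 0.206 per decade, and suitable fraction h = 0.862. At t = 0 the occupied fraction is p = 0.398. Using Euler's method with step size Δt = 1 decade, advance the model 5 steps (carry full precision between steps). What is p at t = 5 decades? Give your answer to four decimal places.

Update rule: p ← p + [c·p·(h−p) − e·p]·Δt with Δt = 1.
p: 0.39800 → 0.44381  (Δp = +0.04581)
p: 0.44381 → 0.48081  (Δp = +0.03701)
p: 0.48081 → 0.50860  (Δp = +0.02778)
p: 0.50860 → 0.52821  (Δp = +0.01961)
p: 0.52821 → 0.54140  (Δp = +0.01320)

0.5414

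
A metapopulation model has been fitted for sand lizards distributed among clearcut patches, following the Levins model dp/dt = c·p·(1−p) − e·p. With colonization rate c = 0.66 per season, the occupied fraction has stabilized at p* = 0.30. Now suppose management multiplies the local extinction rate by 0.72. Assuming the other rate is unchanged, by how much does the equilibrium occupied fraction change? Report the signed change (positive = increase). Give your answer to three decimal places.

0.196

Balance c(1−p*) = e gives e = 0.66×(1 − 0.30000) = 0.46200.
New p* = 1 − e/c = 1 − 0.33264/0.66000 = 0.49600.
Δp* = 0.49600 − 0.30000 = +0.19600.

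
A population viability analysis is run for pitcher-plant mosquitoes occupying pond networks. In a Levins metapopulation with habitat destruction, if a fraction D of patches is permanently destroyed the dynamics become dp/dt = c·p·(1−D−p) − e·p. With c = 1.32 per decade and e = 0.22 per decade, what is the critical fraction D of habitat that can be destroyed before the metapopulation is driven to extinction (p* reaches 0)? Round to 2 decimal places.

0.83

The nontrivial equilibrium is p* = (1−D) − e/c; extinction occurs when this hits zero.
So D_crit = 1 − e/c = 1 − 0.22/1.32 = 1 − 0.1667 = 0.8333.
Note this equals the original equilibrium occupancy — the Levins extinction-debt result.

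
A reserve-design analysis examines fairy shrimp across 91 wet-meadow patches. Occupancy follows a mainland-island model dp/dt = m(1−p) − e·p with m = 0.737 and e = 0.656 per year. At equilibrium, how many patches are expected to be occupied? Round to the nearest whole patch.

48

p* = m/(m+e) = 0.737/1.3930 = 0.5291.
Expected occupied patches = N × p* = 91 × 0.5291 = 48.15 ≈ 48.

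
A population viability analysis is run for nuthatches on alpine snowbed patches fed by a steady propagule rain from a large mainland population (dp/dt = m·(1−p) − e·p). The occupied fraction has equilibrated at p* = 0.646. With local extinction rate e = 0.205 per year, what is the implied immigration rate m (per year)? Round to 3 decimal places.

0.374

At equilibrium m(1−p*) = e·p*, so m = e·p*/(1−p*).
m = 0.205 × 0.646 / 0.3540 = 0.1324/0.3540 = 0.3741.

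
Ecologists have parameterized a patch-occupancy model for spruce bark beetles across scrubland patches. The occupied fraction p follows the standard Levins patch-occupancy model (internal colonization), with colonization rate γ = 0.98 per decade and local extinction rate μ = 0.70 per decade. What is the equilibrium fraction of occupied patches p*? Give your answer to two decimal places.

Setting dp/dt = 0 and dividing through by p* gives γ·(1−p*) = μ.
So p* = 1 − μ/γ = 1 − 0.70/0.98 = 1 − 0.7143 = 0.2857.

0.29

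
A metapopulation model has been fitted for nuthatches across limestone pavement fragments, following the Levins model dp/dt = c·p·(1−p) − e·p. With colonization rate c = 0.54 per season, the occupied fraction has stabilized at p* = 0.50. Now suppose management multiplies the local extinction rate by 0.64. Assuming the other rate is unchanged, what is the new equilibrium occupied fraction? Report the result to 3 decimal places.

Balance c(1−p*) = e gives e = 0.54×(1 − 0.50000) = 0.27000.
New p* = 1 − e/c = 1 − 0.17280/0.54000 = 0.68000.

0.680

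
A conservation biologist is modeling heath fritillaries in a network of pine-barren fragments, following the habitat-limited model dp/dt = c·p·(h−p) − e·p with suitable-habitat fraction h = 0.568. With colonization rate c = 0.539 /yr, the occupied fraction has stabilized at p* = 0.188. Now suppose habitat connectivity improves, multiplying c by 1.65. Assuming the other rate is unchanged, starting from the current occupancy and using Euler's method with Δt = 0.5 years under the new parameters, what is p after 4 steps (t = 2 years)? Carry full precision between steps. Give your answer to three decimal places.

Balance c(h−p*) = e gives e = 0.539×(0.568 − 0.18800) = 0.20482.
Starting from p₀ = 0.18800; update p ← p + (dp/dt)·Δt with the new parameters.
step 1: Δp = +0.01251, p = 0.20051
step 2: Δp = +0.01223, p = 0.21275
step 3: Δp = +0.01182, p = 0.22457
step 4: Δp = +0.01130, p = 0.23586

0.236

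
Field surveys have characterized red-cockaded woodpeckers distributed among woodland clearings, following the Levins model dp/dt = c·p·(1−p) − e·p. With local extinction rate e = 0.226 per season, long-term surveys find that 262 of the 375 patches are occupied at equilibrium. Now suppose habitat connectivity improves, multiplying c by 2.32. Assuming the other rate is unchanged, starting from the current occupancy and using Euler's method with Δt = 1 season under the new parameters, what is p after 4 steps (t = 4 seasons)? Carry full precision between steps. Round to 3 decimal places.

Observed p* = 262/375 = 0.69867.
Balance c(1−p*) = e gives c = e/(1 − 0.69867) = 0.226/0.30133 = 0.75000.
Starting from p₀ = 0.69867; update p ← p + (dp/dt)·Δt with the new parameters.
step 1: Δp = +0.20843, p = 0.90709
step 2: Δp = -0.05836, p = 0.84873
step 3: Δp = +0.03158, p = 0.88031
step 4: Δp = -0.01562, p = 0.86469

0.865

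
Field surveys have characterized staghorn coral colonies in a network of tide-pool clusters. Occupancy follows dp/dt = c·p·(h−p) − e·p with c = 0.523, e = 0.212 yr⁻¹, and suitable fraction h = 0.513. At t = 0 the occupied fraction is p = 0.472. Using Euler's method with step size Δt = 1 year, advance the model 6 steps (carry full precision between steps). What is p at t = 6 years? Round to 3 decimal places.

0.224

Update rule: p ← p + [c·p·(h−p) − e·p]·Δt with Δt = 1.
step 1: Δp = -0.08994, p = 0.38206
step 2: Δp = -0.05483, p = 0.32723
step 3: Δp = -0.03758, p = 0.28965
step 4: Δp = -0.02757, p = 0.26208
step 5: Δp = -0.02117, p = 0.24091
step 6: Δp = -0.01679, p = 0.22412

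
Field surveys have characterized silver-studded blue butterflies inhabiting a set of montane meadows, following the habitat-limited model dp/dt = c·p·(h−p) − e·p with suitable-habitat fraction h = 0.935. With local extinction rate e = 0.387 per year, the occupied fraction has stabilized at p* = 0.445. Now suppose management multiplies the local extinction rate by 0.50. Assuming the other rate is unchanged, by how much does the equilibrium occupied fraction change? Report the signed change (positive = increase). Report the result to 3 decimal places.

Balance c(h−p*) = e gives c = e/(0.935 − 0.44500) = 0.387/0.49000 = 0.78980.
New p* = 0.935 − e/c = 0.935 − 0.19350/0.78980 = 0.69000.
Δp* = 0.69000 − 0.44500 = +0.24500.

0.245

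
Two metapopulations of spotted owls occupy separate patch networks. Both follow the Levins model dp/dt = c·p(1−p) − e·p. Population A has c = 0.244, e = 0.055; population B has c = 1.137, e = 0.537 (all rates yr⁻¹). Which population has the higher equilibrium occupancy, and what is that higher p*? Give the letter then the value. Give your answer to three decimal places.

A: p*_A = 1 − 0.055/0.244 = 0.7746.
B: p*_B = 1 − 0.537/1.137 = 0.5277.
A is higher at 0.7746.

A, 0.775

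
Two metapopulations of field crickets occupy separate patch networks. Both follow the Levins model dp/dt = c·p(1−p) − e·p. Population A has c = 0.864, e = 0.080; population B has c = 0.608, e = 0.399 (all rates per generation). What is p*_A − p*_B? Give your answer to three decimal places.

A: p*_A = 1 − 0.080/0.864 = 0.9074.
B: p*_B = 1 − 0.399/0.608 = 0.3438.
p*_A − p*_B = 0.9074 − 0.3438 = 0.5637.

0.564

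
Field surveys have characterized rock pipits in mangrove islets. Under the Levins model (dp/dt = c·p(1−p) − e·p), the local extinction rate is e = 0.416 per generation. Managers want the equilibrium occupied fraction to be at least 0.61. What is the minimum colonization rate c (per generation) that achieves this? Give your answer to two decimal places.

p* = 1 − e/c ≥ 0.61 requires e/c ≤ 0.3900, i.e. c ≥ e/0.3900.
c_min = 0.416/0.3900 = 1.0667.

1.07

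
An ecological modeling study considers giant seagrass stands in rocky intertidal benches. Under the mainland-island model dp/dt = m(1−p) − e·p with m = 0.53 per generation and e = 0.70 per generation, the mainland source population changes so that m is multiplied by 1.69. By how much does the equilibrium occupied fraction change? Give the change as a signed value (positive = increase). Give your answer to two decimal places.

Before: p* = 0.53/(0.53+0.70) = 0.4309.
After: m = 0.8957, e = 0.7; p* = 0.8957/1.5957 = 0.5613.
Δp* = 0.5613 − 0.4309 = +0.1304.

0.13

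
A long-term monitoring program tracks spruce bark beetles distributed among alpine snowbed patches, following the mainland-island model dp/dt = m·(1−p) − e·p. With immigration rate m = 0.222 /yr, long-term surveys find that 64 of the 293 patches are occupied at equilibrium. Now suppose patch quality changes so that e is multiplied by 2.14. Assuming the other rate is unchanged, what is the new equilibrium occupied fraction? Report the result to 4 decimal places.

0.1155

Observed p* = 64/293 = 0.21843.
Balance m(1−p*) = e·p* gives e = m(1−p*)/p* = 0.222×0.78157/0.21843 = 0.79434.
New p* = m/(m+e) = 0.22200/(0.22200+1.69989) = 0.11551.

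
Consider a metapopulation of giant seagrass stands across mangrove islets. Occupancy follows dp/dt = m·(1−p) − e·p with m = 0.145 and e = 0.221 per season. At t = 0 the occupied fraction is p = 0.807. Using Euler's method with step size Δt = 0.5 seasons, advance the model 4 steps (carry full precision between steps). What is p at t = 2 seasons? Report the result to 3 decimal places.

0.579

Update rule: p ← p + [m·(1−p) − e·p]·Δt with Δt = 0.5.
step 1: Δp = -0.07518, p = 0.73182
step 2: Δp = -0.06142, p = 0.67040
step 3: Δp = -0.05018, p = 0.62021
step 4: Δp = -0.04100, p = 0.57921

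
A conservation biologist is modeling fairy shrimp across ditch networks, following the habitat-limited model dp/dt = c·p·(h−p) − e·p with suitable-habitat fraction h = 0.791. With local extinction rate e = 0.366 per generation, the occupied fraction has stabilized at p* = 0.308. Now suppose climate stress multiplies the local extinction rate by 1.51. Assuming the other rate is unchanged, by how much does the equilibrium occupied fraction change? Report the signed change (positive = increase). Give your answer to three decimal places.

-0.246

Balance c(h−p*) = e gives c = e/(0.791 − 0.30800) = 0.366/0.48300 = 0.75776.
New p* = 0.791 − e/c = 0.791 − 0.55266/0.75776 = 0.06167.
Δp* = 0.06167 − 0.30800 = -0.24633.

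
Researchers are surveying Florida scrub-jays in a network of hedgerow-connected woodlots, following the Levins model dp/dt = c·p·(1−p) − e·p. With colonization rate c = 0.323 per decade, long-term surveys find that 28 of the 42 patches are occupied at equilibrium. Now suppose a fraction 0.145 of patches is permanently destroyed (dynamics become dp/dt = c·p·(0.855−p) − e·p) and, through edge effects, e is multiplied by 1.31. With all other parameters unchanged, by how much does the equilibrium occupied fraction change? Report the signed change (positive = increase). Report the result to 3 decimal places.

Observed p* = 28/42 = 0.66667.
Balance c(1−p*) = e gives e = 0.323×(1 − 0.66667) = 0.10767.
New p* = 0.855 − e/c = 0.855 − 0.14105/0.32300 = 0.41831.
Δp* = 0.41831 − 0.66667 = -0.24836.

-0.248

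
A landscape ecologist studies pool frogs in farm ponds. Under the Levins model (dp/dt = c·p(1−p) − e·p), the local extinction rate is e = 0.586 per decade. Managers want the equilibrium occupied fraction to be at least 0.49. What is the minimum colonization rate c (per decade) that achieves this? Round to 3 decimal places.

1.149

p* = 1 − e/c ≥ 0.49 requires e/c ≤ 0.5100, i.e. c ≥ e/0.5100.
c_min = 0.586/0.5100 = 1.1490.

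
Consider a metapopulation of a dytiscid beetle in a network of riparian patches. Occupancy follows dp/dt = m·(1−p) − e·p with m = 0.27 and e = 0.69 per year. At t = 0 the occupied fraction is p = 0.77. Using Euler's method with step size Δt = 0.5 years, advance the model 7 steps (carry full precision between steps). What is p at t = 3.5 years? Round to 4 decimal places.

Update rule: p ← p + [m·(1−p) − e·p]·Δt with Δt = 0.5.
  1  |  dp/dt·Δt = -0.234600  |  p_1 = 0.535400
  2  |  dp/dt·Δt = -0.121992  |  p_2 = 0.413408
  3  |  dp/dt·Δt = -0.063436  |  p_3 = 0.349972
  4  |  dp/dt·Δt = -0.032987  |  p_4 = 0.316986
  5  |  dp/dt·Δt = -0.017153  |  p_5 = 0.299832
  6  |  dp/dt·Δt = -0.008920  |  p_6 = 0.290913
  7  |  dp/dt·Δt = -0.004638  |  p_7 = 0.286275

0.2863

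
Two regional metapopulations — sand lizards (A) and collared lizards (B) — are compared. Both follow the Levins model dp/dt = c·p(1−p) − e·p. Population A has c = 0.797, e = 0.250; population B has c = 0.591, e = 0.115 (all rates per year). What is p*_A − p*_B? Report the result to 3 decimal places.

-0.119

A: p*_A = 1 − 0.250/0.797 = 0.6863.
B: p*_B = 1 − 0.115/0.591 = 0.8054.
p*_A − p*_B = 0.6863 − 0.8054 = -0.1191.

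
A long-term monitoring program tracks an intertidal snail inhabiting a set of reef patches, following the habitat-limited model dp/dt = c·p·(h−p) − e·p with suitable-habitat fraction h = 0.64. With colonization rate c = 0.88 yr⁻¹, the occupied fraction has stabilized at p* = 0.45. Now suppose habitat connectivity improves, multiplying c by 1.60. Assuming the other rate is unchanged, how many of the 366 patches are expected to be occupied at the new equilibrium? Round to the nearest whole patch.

191

Balance c(h−p*) = e gives e = 0.88×(0.64 − 0.45000) = 0.16720.
New p* = 0.64 − e/c = 0.64 − 0.16720/1.40800 = 0.52125.
Expected occupied = 366 × 0.52125 = 190.78 ≈ 191.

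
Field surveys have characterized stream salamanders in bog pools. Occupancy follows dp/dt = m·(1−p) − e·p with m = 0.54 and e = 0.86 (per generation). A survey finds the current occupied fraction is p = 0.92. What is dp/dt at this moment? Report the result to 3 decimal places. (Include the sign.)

Colonization term: m·(1−p) = 0.54×0.0800 = 0.04320.
Extinction term: e·p = 0.79120.
dp/dt = 0.04320 − 0.79120 = -0.74800.

-0.748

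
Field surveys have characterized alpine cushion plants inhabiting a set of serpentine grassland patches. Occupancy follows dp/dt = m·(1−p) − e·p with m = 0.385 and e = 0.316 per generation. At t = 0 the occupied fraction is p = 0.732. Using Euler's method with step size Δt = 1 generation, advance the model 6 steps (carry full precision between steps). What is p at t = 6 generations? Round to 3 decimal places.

0.549

Update rule: p ← p + [m·(1−p) − e·p]·Δt with Δt = 1.
step 1: Δp = -0.12813, p = 0.60387
step 2: Δp = -0.03831, p = 0.56556
step 3: Δp = -0.01146, p = 0.55410
step 4: Δp = -0.00343, p = 0.55068
step 5: Δp = -0.00102, p = 0.54965
step 6: Δp = -0.00031, p = 0.54935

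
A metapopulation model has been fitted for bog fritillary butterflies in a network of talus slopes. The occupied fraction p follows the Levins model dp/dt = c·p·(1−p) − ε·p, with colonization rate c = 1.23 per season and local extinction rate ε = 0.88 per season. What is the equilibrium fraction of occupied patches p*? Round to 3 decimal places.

0.285

Setting dp/dt = 0 and dividing through by p* gives c·(1−p*) = ε.
So p* = 1 − ε/c = 1 − 0.88/1.23 = 1 − 0.7154 = 0.2846.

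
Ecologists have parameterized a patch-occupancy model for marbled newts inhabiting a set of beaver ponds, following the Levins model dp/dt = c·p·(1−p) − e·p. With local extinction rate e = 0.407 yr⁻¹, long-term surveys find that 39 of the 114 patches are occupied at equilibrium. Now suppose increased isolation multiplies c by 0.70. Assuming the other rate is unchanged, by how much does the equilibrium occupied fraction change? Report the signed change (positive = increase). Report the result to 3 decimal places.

Observed p* = 39/114 = 0.34211.
Balance c(1−p*) = e gives c = e/(1 − 0.34211) = 0.407/0.65789 = 0.61864.
New p* = 1 − e/c = 1 − 0.40700/0.43305 = 0.06015.
Δp* = 0.06015 − 0.34211 = -0.28196.

-0.282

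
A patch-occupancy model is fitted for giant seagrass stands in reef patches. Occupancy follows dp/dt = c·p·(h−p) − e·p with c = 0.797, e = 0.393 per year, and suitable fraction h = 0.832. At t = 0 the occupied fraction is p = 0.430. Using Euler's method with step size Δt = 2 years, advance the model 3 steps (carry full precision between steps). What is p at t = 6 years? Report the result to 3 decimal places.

0.344

Update rule: p ← p + [c·p·(h−p) − e·p]·Δt with Δt = 2.
  1  |  dp/dt·Δt = -0.062441  |  p_1 = 0.367559
  2  |  dp/dt·Δt = -0.016790  |  p_2 = 0.350768
  3  |  dp/dt·Δt = -0.006635  |  p_3 = 0.344133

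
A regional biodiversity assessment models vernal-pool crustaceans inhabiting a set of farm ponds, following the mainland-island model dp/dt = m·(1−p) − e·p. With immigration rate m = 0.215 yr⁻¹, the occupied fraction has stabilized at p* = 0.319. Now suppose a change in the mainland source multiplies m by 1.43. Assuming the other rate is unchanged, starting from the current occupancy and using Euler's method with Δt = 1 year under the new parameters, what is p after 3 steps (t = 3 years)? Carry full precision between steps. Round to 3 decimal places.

Balance m(1−p*) = e·p* gives e = m(1−p*)/p* = 0.215×0.68100/0.31900 = 0.45898.
Starting from p₀ = 0.31900; update p ← p + (dp/dt)·Δt with the new parameters.
step 1: Δp = +0.06296, p = 0.38196
step 2: Δp = +0.01471, p = 0.39666
step 3: Δp = +0.00343, p = 0.40010

0.400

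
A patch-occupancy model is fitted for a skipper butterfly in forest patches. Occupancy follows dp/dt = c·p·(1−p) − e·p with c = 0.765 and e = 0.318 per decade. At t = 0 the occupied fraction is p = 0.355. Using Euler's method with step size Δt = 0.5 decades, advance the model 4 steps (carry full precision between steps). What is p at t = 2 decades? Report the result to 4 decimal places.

0.4663

Update rule: p ← p + [c·p·(1−p) − e·p]·Δt with Δt = 0.5.
p: 0.35500 → 0.38614  (Δp = +0.03114)
p: 0.38614 → 0.41541  (Δp = +0.02927)
p: 0.41541 → 0.44225  (Δp = +0.02684)
p: 0.44225 → 0.46628  (Δp = +0.02403)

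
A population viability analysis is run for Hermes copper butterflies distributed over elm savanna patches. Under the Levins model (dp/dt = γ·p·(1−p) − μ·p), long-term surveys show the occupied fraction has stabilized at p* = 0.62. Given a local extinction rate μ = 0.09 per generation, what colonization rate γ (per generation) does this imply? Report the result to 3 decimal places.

0.237

At equilibrium γ(1−p*) = μ, so γ = μ/(1−p*).
γ = 0.09/(1 − 0.62) = 0.09/0.3800 = 0.2368.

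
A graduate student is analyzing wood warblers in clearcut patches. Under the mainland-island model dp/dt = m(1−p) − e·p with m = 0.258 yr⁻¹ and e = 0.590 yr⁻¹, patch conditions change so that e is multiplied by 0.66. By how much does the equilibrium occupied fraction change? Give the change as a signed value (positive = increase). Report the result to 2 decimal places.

0.09

Before: p* = 0.258/(0.258+0.590) = 0.3042.
After: m = 0.258, e = 0.3894; p* = 0.258/0.6474 = 0.3985.
Δp* = 0.3985 − 0.3042 = +0.0943.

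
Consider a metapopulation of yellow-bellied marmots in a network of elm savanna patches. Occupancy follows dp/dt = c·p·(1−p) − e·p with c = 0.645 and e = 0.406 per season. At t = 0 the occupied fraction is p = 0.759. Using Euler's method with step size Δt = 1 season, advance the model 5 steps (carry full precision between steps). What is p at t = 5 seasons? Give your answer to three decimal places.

Update rule: p ← p + [c·p·(1−p) − e·p]·Δt with Δt = 1.
  1  |  dp/dt·Δt = -0.190171  |  p_1 = 0.568829
  2  |  dp/dt·Δt = -0.072750  |  p_2 = 0.496079
  3  |  dp/dt·Δt = -0.040168  |  p_3 = 0.455911
  4  |  dp/dt·Δt = -0.025104  |  p_4 = 0.430807
  5  |  dp/dt·Δt = -0.016746  |  p_5 = 0.414061

0.414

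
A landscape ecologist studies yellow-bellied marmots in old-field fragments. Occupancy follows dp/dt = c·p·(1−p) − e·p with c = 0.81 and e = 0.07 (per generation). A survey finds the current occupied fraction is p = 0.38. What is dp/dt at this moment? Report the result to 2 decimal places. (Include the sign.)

0.16

Colonization term: c·p·(1−p) = 0.81×0.38×0.6200 = 0.19084.
Extinction term: e·p = 0.02660.
dp/dt = 0.19084 − 0.02660 = 0.16424.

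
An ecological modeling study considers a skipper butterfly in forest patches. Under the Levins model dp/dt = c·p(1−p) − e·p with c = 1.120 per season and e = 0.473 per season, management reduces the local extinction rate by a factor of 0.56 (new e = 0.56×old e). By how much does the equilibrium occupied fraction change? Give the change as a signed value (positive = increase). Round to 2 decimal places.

0.19

Before: p* = 1 − 0.473/1.120 = 0.5777.
After the change, c = 1.12, e = 0.26488, so p* = 1 − 0.26488/1.12 = 0.7635.
Δp* = 0.7635 − 0.5777 = +0.1858.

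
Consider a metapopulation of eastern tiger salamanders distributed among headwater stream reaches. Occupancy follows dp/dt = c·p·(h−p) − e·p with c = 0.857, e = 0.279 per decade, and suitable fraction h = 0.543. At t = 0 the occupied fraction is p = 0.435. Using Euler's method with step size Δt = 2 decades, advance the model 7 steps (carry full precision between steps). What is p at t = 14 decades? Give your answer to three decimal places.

0.220

Update rule: p ← p + [c·p·(h−p) − e·p]·Δt with Δt = 2.
p: 0.43500 → 0.27279  (Δp = -0.16221)
p: 0.27279 → 0.24691  (Δp = -0.02588)
p: 0.24691 → 0.23444  (Δp = -0.01247)
p: 0.23444 → 0.22761  (Δp = -0.00683)
p: 0.22761 → 0.22365  (Δp = -0.00397)
p: 0.22365 → 0.22127  (Δp = -0.00238)
p: 0.22127 → 0.21982  (Δp = -0.00145)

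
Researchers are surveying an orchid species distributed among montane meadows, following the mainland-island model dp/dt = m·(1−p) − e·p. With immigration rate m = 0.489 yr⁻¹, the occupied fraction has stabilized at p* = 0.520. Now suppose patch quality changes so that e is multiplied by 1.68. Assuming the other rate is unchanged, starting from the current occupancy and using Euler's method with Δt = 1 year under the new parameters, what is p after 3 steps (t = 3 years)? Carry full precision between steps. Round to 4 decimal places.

0.3901

Balance m(1−p*) = e·p* gives e = m(1−p*)/p* = 0.489×0.48000/0.52000 = 0.45138.
Starting from p₀ = 0.52000; update p ← p + (dp/dt)·Δt with the new parameters.
  1  |  dp/dt·Δt = -0.159610  |  p_1 = 0.360390
  2  |  dp/dt·Δt = +0.039476  |  p_2 = 0.399866
  3  |  dp/dt·Δt = -0.009763  |  p_3 = 0.390103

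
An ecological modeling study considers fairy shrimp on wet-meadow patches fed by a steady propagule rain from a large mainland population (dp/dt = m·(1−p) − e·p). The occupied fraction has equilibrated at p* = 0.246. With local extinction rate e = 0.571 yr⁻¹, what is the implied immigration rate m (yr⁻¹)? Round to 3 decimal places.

0.186

At equilibrium m(1−p*) = e·p*, so m = e·p*/(1−p*).
m = 0.571 × 0.246 / 0.7540 = 0.1405/0.7540 = 0.1863.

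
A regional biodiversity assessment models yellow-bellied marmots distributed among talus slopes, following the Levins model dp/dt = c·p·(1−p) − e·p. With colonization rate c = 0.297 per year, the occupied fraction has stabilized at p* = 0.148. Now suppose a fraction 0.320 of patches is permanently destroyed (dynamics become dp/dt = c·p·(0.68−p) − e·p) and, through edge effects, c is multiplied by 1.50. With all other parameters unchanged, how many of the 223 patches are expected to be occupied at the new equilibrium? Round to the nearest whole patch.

25

Balance c(1−p*) = e gives e = 0.297×(1 − 0.14800) = 0.25304.
New p* = 0.68 − e/c = 0.68 − 0.25304/0.44550 = 0.11201.
Expected occupied = 223 × 0.11201 = 24.98 ≈ 25.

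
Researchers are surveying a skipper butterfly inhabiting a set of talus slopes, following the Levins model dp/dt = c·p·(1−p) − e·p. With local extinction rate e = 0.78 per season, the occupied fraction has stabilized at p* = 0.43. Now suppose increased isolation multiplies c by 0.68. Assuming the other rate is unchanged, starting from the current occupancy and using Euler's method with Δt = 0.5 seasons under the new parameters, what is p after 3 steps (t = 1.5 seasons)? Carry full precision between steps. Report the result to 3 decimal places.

Balance c(1−p*) = e gives c = e/(1 − 0.43000) = 0.78/0.57000 = 1.36842.
Starting from p₀ = 0.43000; update p ← p + (dp/dt)·Δt with the new parameters.
step 1: Δp = -0.05366, p = 0.37634
step 2: Δp = -0.03757, p = 0.33877
step 3: Δp = -0.02790, p = 0.31087

0.311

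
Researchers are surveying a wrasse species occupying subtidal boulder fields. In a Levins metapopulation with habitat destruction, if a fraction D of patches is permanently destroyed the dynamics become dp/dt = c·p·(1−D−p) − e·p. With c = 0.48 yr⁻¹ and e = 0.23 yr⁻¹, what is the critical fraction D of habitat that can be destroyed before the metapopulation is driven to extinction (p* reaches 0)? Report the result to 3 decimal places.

The nontrivial equilibrium is p* = (1−D) − e/c; extinction occurs when this hits zero.
So D_crit = 1 − e/c = 1 − 0.23/0.48 = 1 − 0.4792 = 0.5208.
Note this equals the original equilibrium occupancy — the Levins extinction-debt result.

0.521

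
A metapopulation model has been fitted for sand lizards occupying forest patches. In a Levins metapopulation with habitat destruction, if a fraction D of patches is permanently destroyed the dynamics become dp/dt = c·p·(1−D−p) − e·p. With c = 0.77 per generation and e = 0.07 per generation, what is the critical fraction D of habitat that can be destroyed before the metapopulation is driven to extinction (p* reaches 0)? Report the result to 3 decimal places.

0.909

The nontrivial equilibrium is p* = (1−D) − e/c; extinction occurs when this hits zero.
So D_crit = 1 − e/c = 1 − 0.07/0.77 = 1 − 0.0909 = 0.9091.
Note this equals the original equilibrium occupancy — the Levins extinction-debt result.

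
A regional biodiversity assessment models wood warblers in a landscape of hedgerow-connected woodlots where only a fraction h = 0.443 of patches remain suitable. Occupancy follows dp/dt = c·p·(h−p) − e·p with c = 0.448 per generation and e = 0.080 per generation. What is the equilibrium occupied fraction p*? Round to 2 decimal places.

0.26

Setting dp/dt = 0 and dividing by p* gives c·(h−p*) = e.
So p* = h − e/c = 0.443 − 0.080/0.448 = 0.443 − 0.1786 = 0.2644.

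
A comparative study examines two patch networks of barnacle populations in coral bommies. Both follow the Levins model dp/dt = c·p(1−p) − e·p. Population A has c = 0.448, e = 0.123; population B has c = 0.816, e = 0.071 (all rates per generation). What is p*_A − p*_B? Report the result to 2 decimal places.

-0.19

A: p*_A = 1 − 0.123/0.448 = 0.7254.
B: p*_B = 1 − 0.071/0.816 = 0.9130.
p*_A − p*_B = 0.7254 − 0.9130 = -0.1875.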